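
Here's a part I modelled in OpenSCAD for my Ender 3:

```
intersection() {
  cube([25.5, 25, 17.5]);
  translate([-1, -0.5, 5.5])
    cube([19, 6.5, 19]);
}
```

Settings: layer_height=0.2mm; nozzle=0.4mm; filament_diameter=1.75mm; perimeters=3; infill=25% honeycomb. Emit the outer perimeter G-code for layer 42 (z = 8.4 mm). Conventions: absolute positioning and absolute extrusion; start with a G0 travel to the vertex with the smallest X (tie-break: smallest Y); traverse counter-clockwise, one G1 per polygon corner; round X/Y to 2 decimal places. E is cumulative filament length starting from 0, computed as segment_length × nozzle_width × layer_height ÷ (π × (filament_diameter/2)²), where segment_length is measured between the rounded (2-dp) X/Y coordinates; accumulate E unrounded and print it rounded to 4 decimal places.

G0 X0.00 Y0.00 Z8.40
G1 X18.00 Y0.00 E0.5987
G1 X18.00 Y6.00 E0.7982
G1 X0.00 Y6.00 E1.3969
G1 X0.00 Y0.00 E1.5965

At z = 8.4 mm: the cube is present — its section is the full 25.5×25 rectangle; the 19×6.5 cube at (-1, -0.5) contributes its full rectangle; Taking the intersection: the 19×6.5 cube at (-1, -0.5) partially overlaps the 25.5×25 cube; clipping to the common part keeps 108.00 mm² — 1 connected region. The outline is a single polygon with 4 vertices. Extrusion per mm of travel: 0.4 × 0.2 / (π × 0.875²) = 0.033260. Accumulating E over each segment gives final E = 1.5965.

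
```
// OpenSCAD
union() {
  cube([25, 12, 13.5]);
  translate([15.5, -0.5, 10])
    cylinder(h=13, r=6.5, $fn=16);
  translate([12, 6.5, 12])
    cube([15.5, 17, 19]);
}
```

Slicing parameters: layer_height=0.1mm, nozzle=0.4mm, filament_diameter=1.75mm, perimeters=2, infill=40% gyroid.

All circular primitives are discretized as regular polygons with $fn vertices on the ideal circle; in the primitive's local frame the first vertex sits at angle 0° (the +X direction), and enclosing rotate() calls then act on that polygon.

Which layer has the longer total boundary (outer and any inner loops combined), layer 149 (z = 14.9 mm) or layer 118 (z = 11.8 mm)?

layer 149 (z = 14.9 mm)

Layer 149 (z = 14.9): the cube is not intersected at this z (z outside [0, 13.5]); the cylinder at (15.5, -0.5): section is a regular 16-gon, circumradius r=6.5 (perimeter = 2·16·6.500·sin(180°/16) = 40.58 mm); the cube at (12, 6.5) (footprint 15.5×17) is included at this height (perimeter 65.00 mm); Merging all regions: the 2 present regions are separate (no shared area or edge), so areas and boundary lengths simply add and each stays a separate island — boundary = 105.58 mm. So its perimeter = 105.58 mm. Layer 118 (z = 11.8): the cube is present — its section is the full 25×12 rectangle (perimeter 74.00 mm); the r=6.5 cylinder at (15.5, -0.5) contributes a regular 16-gon of circumradius 6.5 (perimeter = 2·16·6.500·sin(180°/16) = 40.58 mm); the cube at (12, 6.5) is absent (z outside [12, 31]); Combining (union): the regions partially overlap (shared area 58.22 mm²), so the edge portions inside another operand are dropped and the merged outline is re-measured after clipping — boundary = 82.51 mm. So its perimeter = 82.51 mm. Layer 149 is larger (105.58 vs 82.51 mm).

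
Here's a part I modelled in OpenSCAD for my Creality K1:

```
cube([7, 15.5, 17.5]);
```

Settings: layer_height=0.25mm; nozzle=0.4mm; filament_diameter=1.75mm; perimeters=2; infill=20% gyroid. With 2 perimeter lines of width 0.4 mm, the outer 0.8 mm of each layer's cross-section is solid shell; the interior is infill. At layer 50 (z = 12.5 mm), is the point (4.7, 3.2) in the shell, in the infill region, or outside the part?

infill

At z = 12.5 mm: the cube (footprint 7×15.5) is included at this height. Overall, the cross-section is a single solid region. The nearest boundary edge runs (7.00, 0.00)→(7.00, 15.50); distance from the point to it = 2.30 mm. The point is inside the cross-section and 2.30 mm from the nearest boundary — more than the 0.8 mm shell width (2 × 0.4), so it's in the infill interior.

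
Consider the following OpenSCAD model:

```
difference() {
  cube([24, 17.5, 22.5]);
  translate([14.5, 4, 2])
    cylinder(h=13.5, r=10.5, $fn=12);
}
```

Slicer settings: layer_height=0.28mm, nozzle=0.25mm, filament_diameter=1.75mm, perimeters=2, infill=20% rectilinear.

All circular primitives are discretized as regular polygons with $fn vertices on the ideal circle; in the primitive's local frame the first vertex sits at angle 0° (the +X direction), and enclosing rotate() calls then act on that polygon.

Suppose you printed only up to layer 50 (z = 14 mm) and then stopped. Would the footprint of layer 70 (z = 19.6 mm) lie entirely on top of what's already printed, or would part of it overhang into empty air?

part overhangs

Compare the two slices. At z = 14: the cube (footprint 24×17.5) is included at this height (area 420.00 mm²); the cylinder at (14.5, 4): section is a regular 12-gon, circumradius r=10.5 (area = (12/2)·10.500²·sin(360°/12) = 330.75 mm²); After the difference (first − rest): starting from the 24×17.5 cube (420.00 mm²), the r=10.5 cylinder at (14.5, 4) partially overlaps it — only the 241.36 mm² overlap (of its 330.75 mm²) is removed, clipping the outline — area = 178.64 mm². At z = 19.6: the 24×17.5 cube contributes its full rectangle (area 420.00 mm²); the cylinder at (14.5, 4) does not reach this height (z outside [2, 15.5]); Subtracting the remaining from the first: none of the subtracted shapes is present at this height, so the 24×17.5 cube is unchanged — area = 420.00 mm². Checking containment: at z = 19.6 the cross-section extends beyond the z = 14 cross-section by about 241.36 mm².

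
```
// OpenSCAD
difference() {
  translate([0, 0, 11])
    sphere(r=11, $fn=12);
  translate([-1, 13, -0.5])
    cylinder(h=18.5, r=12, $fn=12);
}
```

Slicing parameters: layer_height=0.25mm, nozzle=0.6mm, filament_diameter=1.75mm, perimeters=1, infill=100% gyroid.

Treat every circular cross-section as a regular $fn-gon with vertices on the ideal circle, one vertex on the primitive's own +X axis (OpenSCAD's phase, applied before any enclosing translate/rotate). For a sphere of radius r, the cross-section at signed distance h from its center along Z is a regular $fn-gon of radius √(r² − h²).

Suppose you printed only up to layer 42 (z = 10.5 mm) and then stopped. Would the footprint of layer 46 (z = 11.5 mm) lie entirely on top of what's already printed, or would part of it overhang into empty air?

entirely on top

Compare the two slices. At z = 10.5: the r=11 sphere slices to a regular 12-gon of circumradius 10.989 (√(r²−h²) with h=0.5 from center) (area = (12/2)·10.989²·sin(360°/12) = 362.25 mm²); the r=12 cylinder at (-1, 13) gives a regular 12-gon of circumradius 12 (constant along its height) (area = (12/2)·12.000²·sin(360°/12) = 432.00 mm²); Taking the first minus the rest: starting from the r=11 sphere (362.25 mm²), the r=12 cylinder at (-1, 13) partially overlaps it — only the 120.36 mm² overlap (of its 432.00 mm²) is removed, clipping the outline — area = 241.89 mm². At z = 11.5: the r=11 sphere contributes a regular 12-gon of circumradius √(11²−0.5²) = 10.989 (area = (12/2)·10.989²·sin(360°/12) = 362.25 mm²); the r=12 cylinder at (-1, 13) gives a regular 12-gon of circumradius 12 (constant along its height) (area = (12/2)·12.000²·sin(360°/12) = 432.00 mm²); Subtracting the remaining from the first: starting from the r=11 sphere (362.25 mm²), the r=12 cylinder at (-1, 13) partially overlaps it — only the 120.36 mm² overlap (of its 432.00 mm²) is removed, clipping the outline — area = 241.89 mm². Checking containment: the cross-section at z = 11.5 is a subset of the cross-section at z = 10.5.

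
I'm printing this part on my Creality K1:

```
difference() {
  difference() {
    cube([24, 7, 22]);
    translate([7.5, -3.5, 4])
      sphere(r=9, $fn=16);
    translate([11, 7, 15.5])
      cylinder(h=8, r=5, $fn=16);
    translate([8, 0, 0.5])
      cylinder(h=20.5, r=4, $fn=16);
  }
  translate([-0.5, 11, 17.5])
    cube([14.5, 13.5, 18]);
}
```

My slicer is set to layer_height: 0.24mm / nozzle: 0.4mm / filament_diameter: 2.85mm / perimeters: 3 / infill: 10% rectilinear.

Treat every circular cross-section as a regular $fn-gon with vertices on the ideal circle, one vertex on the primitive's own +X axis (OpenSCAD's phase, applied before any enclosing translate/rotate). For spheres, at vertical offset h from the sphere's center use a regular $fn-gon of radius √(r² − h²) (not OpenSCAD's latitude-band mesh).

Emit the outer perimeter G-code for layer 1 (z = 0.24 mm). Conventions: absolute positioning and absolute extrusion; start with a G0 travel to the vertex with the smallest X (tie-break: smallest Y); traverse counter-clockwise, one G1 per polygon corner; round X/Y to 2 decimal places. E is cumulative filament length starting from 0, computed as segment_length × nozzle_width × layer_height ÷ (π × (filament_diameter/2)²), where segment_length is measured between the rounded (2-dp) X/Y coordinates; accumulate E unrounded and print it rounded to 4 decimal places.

At z = 0.24 mm: the cube (footprint 24×7) is included at this height; the r=9 sphere at (7.5, -3.5) slices to a regular 16-gon of circumradius 8.177 (√(r²−h²) with h=3.76 from center); the cylinder at (11, 7) does not reach this height (z outside [15.5, 23.5]); the cylinder at (8, 0) does not reach this height (z outside [0.5, 21]); Subtracting the remaining from the first: starting from the 24×7 cube, the r=9 sphere at (7.5, -3.5) partially overlaps it — only the 47.61 mm² overlap (of its 204.70 mm²) is removed, clipping the outline — 1 connected region; the cube at (-0.5, 11) does not reach this height (z outside [17.5, 35.5]); Subtracting the remaining from the first: none of the subtracted shapes is present at this height, so that combined region is unchanged — 1 connected region. The outline is a single polygon with 11 vertices. Extrusion per mm of travel: 0.4 × 0.24 / (π × 1.425²) = 0.015048. Accumulating E over each segment gives final E = 0.9876.

G0 X0.00 Y0.00 Z0.24
G1 X0.19 Y0.00 E0.0029
G1 X1.72 Y2.28 E0.0442
G1 X4.37 Y4.05 E0.0921
G1 X7.50 Y4.68 E0.1402
G1 X10.63 Y4.05 E0.1882
G1 X13.28 Y2.28 E0.2362
G1 X14.81 Y0.00 E0.2775
G1 X24.00 Y0.00 E0.4158
G1 X24.00 Y7.00 E0.5211
G1 X0.00 Y7.00 E0.8823
G1 X0.00 Y0.00 E0.9876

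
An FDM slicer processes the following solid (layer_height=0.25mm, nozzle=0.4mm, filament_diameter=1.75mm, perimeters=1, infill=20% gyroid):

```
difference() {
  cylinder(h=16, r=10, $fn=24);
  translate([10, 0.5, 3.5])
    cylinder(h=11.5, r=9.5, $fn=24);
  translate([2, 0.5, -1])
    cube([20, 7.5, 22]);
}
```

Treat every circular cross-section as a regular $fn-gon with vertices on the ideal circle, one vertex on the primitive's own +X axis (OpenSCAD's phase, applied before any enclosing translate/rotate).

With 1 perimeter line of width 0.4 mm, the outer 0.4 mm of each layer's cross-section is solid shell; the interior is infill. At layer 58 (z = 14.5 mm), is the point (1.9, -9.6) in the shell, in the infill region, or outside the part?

shell

At z = 14.5 mm: the r=10 cylinder contributes a regular 24-gon of circumradius 10; the cylinder at (10, 0.5): section is a regular 24-gon, circumradius r=9.5; the cube at (2, 0.5) (footprint 20×7.5) is included at this height; After the difference (first − rest): starting from the r=10 cylinder, the r=9.5 cylinder at (10, 0.5) partially overlaps it — only the 110.04 mm² overlap (of its 280.30 mm²) is removed, clipping the outline; the 20×7.5 cube at (2, 0.5) partially overlaps it — only the 2.47 mm² overlap (of its 150.00 mm²) is removed, clipping the outline — 1 connected region. Overall, the cross-section is a single solid region. The nearest boundary edge runs (2.59, -9.66)→(-0.00, -10.00); distance from the point to it = 0.15 mm. The point is inside the cross-section, 0.15 mm from the nearest boundary — within the 0.4 mm shell band (1 × 0.4).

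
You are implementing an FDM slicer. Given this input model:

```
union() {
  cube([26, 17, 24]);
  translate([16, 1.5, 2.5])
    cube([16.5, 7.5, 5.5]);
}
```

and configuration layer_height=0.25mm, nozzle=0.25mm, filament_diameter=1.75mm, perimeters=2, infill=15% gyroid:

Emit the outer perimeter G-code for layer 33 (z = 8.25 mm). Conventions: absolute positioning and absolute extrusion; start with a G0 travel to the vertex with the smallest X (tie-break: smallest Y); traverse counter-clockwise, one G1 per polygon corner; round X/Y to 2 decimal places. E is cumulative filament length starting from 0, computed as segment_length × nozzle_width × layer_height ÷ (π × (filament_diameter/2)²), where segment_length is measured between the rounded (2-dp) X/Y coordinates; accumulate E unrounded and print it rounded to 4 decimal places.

G0 X0.00 Y0.00 Z8.25
G1 X26.00 Y0.00 E0.6756
G1 X26.00 Y17.00 E1.1173
G1 X0.00 Y17.00 E1.7929
G1 X0.00 Y0.00 E2.2347

At z = 8.25 mm: the cube is present — its section is the full 26×17 rectangle; the cube at (16, 1.5) is absent (z outside [2.5, 8]); Merging all regions: only the 26×17 cube is present, so the union is just that shape — 1 connected region. The outline is a single polygon with 4 vertices. Extrusion per mm of travel: 0.25 × 0.25 / (π × 0.875²) = 0.025984. Accumulating E over each segment gives final E = 2.2347.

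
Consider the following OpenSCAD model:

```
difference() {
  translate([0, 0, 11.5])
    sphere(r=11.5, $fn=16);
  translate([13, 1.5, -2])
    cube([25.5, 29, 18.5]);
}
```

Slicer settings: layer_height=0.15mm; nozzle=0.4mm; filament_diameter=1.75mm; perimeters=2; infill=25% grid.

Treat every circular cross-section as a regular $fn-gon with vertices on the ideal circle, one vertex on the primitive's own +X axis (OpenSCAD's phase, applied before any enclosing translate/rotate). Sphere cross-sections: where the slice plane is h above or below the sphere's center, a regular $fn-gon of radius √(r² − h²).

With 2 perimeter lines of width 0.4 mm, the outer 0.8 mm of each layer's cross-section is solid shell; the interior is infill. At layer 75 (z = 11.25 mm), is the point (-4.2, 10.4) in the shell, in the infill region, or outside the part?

shell

At z = 11.25 mm: the sphere: section is a regular 16-gon, circumradius = √(r²−h²) = √(11.5²−0.25²) = 11.497; the cube at (13, 1.5) (footprint 25.5×29) is included at this height; Subtracting the remaining from the first: starting from the r=11.5 sphere, the 25.5×29 cube at (13, 1.5) misses the remaining region (no effect) — 1 connected region. Overall, the cross-section is a single solid region. The nearest boundary edge runs (-4.40, 10.62)→(0.00, 11.50); distance from the point to it = 0.26 mm. The point is inside the cross-section, 0.26 mm from the nearest boundary — within the 0.8 mm shell band (2 × 0.4).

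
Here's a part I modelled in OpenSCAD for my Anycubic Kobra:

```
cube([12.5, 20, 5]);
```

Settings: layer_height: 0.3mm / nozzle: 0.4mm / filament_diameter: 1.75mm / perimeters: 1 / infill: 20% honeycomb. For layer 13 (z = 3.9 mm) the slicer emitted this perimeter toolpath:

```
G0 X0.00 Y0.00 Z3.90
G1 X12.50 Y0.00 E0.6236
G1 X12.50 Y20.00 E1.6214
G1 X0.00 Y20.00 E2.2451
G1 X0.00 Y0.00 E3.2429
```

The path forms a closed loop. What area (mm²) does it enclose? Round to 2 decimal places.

Apply the shoelace formula to the sequence of (X, Y) vertices; enclosed area = 250.00 mm².

250.00 mm²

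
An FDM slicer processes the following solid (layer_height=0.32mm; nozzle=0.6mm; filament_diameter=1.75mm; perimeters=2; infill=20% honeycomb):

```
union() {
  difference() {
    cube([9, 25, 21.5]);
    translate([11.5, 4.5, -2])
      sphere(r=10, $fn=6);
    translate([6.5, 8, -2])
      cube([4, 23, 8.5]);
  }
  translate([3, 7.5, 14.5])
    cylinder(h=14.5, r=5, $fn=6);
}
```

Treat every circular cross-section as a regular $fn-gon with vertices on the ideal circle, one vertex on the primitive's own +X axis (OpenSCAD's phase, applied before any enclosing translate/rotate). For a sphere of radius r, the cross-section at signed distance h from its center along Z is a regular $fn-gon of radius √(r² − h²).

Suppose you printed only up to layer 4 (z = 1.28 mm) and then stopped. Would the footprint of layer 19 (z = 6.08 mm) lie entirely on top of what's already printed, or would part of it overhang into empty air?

part overhangs

Compare the two slices. At z = 1.28: the cube (footprint 9×25) is included at this height (area 225.00 mm²); the r=10 sphere at (11.5, 4.5) contributes a regular 6-gon of circumradius √(10²−3.28²) = 9.447 (area = (6/2)·9.447²·sin(360°/6) = 231.86 mm²); the cube at (6.5, 8) is present — its section is the full 4×23 rectangle (area 92.00 mm²); Taking the first minus the rest: starting from the 9×25 cube (225.00 mm²), the r=10 sphere at (11.5, 4.5) partially overlaps it — only the 62.93 mm² overlap (of its 231.86 mm²) is removed, clipping the outline; the 4×23 cube at (6.5, 8) partially overlaps it — only the 30.86 mm² overlap (of its 92.00 mm²) is removed, clipping the outline — area = 131.21 mm²; the cylinder at (3, 7.5) is not intersected at this z (z outside [14.5, 29]); Taking the union: only the result so far is present, so the union is just that shape — area = 131.21 mm². At z = 6.08: the cube is present — its section is the full 9×25 rectangle (area 225.00 mm²); the r=10 sphere at (11.5, 4.5) contributes a regular 6-gon of circumradius √(10²−8.08²) = 5.892 (area = (6/2)·5.892²·sin(360°/6) = 90.19 mm²); the cube at (6.5, 8) is present — its section is the full 4×23 rectangle (area 92.00 mm²); Subtracting the remaining from the first: starting from the 9×25 cube (225.00 mm²), the r=10 sphere at (11.5, 4.5) partially overlaps it — only the 19.21 mm² overlap (of its 90.19 mm²) is removed, clipping the outline; the 4×23 cube at (6.5, 8) partially overlaps it — only the 41.04 mm² overlap (of its 92.00 mm²) is removed, clipping the outline — area = 164.75 mm²; the cylinder at (3, 7.5) does not reach this height (z outside [14.5, 29]); Taking the union: only that combined region is present, so the union is just that shape — area = 164.75 mm². Checking containment: at z = 6.08 the cross-section extends beyond the z = 1.28 cross-section by about 33.54 mm².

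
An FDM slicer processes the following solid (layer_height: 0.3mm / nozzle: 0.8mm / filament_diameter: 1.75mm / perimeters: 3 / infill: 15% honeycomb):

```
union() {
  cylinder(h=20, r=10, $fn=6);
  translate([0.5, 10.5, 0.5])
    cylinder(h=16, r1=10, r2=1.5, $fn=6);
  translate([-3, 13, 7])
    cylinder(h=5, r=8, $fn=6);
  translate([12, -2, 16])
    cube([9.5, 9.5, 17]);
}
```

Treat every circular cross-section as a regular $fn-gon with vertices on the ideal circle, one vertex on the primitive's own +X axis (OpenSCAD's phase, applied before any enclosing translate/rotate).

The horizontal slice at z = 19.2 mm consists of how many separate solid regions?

2

At z = 19.2 mm: the r=10 cylinder contributes a regular 6-gon of circumradius 10; the cone at (0.5, 10.5) is absent (z outside [0.5, 16.5]); the cylinder at (-3, 13) is absent (z outside [7, 12]); the cube at (12, -2) (footprint 9.5×9.5) is included at this height; Merging all regions: the 2 present regions are separate (no shared area or edge), so areas and boundary lengths simply add and each stays a separate island — 2 connected regions. The result has 2 disconnected regions.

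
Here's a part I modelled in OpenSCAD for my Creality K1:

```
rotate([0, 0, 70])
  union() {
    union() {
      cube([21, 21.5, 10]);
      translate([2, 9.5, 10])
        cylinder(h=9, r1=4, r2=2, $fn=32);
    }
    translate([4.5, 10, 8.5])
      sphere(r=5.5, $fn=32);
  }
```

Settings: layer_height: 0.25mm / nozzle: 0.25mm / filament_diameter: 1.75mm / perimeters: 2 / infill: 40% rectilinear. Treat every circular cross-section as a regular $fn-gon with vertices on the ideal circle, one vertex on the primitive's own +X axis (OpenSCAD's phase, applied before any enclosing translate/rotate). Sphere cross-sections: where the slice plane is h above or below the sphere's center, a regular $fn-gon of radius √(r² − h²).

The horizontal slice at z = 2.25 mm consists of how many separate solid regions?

At z = 2.25 mm: the cube is present — its section is the full 21×21.5 rectangle; the cone at (2, 9.5) is not intersected at this z (z outside [10, 19]); Merging all regions: only the 21×21.5 cube is present, so the union is just that shape — 1 connected region; the sphere at (4.5, 10) is absent (|z−center|=6.250 > r=5.5); Taking the union: only that combined region is present, so the union is just that shape — 1 connected region; (rotated 70° about Z; rotation is an isometry so areas/perimeters/island counts are preserved). The result has 1 disconnected region.

1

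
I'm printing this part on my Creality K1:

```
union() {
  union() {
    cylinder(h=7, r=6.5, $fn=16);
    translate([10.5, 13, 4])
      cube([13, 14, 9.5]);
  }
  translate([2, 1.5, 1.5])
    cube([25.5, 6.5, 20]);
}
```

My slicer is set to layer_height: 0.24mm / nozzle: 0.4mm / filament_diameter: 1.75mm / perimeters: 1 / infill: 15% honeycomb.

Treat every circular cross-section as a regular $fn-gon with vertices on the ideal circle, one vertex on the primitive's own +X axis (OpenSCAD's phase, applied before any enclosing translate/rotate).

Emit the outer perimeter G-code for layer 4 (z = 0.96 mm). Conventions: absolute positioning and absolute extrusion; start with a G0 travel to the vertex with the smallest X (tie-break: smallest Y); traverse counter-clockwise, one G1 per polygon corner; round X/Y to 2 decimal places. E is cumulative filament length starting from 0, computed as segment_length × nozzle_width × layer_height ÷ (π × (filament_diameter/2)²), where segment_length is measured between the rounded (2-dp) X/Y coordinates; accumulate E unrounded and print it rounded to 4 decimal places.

G0 X-6.50 Y0.00 Z0.96
G1 X-6.01 Y-2.49 E0.1013
G1 X-4.60 Y-4.60 E0.2026
G1 X-2.49 Y-6.01 E0.3039
G1 X0.00 Y-6.50 E0.4051
G1 X2.49 Y-6.01 E0.5064
G1 X4.60 Y-4.60 E0.6077
G1 X6.01 Y-2.49 E0.7090
G1 X6.50 Y0.00 E0.8103
G1 X6.01 Y2.49 E0.9116
G1 X4.60 Y4.60 E1.0129
G1 X2.49 Y6.01 E1.1142
G1 X0.00 Y6.50 E1.2154
G1 X-2.49 Y6.01 E1.3167
G1 X-4.60 Y4.60 E1.4180
G1 X-6.01 Y2.49 E1.5193
G1 X-6.50 Y0.00 E1.6206

At z = 0.96 mm: the r=6.5 cylinder contributes a regular 16-gon of circumradius 6.5; the cube at (10.5, 13) is absent (z outside [4, 13.5]); Merging all regions: only the r=6.5 cylinder is present, so the union is just that shape — 1 connected region; the cube at (2, 1.5) does not reach this height (z outside [1.5, 21.5]); Taking the union: only the result so far is present, so the union is just that shape — 1 connected region. The outline is a single polygon with 16 vertices. Extrusion per mm of travel: 0.4 × 0.24 / (π × 0.875²) = 0.039912. Accumulating E over each segment gives final E = 1.6206.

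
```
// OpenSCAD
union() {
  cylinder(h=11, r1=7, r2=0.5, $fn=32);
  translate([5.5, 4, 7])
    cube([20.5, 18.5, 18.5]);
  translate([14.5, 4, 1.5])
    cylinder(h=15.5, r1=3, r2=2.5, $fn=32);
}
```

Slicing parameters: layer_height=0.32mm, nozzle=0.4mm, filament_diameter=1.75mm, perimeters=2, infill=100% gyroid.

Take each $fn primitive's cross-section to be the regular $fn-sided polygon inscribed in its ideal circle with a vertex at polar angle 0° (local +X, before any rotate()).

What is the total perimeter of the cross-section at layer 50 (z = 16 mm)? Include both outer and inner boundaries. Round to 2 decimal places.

80.88 mm

At z = 16 mm: the cone is not intersected at this z (z outside [0, 11]); the cube at (5.5, 4) is present — its section is the full 20.5×18.5 rectangle (perimeter 78.00 mm); the cone at (14.5, 4) contributes a regular 32-gon of circumradius 2.532 (interpolated between r1=3 and r2=2.5 at t=0.935) (perimeter = 2·32·2.532·sin(180°/32) = 15.89 mm); Merging all regions: the regions partially overlap (shared area 10.01 mm²), so the edge portions inside another operand are dropped and the merged outline is re-measured after clipping — boundary = 80.88 mm. Overall, the cross-section is a single solid region. Total boundary length (outer) = 80.88 mm.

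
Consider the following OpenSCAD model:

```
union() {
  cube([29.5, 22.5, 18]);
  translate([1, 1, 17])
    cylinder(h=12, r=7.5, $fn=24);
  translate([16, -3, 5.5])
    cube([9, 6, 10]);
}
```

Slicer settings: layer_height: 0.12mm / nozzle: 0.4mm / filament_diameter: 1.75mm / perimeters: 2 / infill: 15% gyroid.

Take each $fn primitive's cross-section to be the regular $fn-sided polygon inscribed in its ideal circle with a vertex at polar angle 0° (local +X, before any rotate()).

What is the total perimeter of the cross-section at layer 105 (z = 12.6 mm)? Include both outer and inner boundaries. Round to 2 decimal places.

110.00 mm

At z = 12.6 mm: the 29.5×22.5 cube contributes its full rectangle (perimeter 104.00 mm); the cylinder at (1, 1) does not reach this height (z outside [17, 29]); the cube at (16, -3) is present — its section is the full 9×6 rectangle (perimeter 30.00 mm); Combining (union): the regions partially overlap (shared area 27.00 mm²), so the edge portions inside another operand are dropped and the merged outline is re-measured after clipping — boundary = 110.00 mm. Overall, the cross-section is a single solid region. Total boundary length (outer) = 110.00 mm.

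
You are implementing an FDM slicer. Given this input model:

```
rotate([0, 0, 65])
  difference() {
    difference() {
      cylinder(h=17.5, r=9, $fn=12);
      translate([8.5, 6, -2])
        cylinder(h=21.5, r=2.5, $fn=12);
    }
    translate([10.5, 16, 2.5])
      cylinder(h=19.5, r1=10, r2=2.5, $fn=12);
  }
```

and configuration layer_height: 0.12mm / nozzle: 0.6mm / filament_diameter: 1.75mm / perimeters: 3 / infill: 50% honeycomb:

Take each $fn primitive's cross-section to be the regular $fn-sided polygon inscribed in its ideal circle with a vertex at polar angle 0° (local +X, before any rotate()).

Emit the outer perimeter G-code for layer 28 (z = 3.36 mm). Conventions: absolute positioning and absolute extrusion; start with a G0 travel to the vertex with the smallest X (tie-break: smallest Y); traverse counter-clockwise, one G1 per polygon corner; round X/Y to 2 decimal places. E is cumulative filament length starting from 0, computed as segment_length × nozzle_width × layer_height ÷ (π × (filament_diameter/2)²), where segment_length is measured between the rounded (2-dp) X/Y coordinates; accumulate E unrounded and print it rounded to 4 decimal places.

At z = 3.36 mm: the r=9 cylinder contributes a regular 12-gon of circumradius 9; the r=2.5 cylinder at (8.5, 6) contributes a regular 12-gon of circumradius 2.5; Taking the first minus the rest: starting from the r=9 cylinder, the r=2.5 cylinder at (8.5, 6) partially overlaps it — only the 1.99 mm² overlap (of its 18.75 mm²) is removed, clipping the outline — 1 connected region; the cone at (10.5, 16) contributes a regular 12-gon of circumradius 9.669 (interpolated between r1=10 and r2=2.5 at t=0.044); Subtracting the remaining from the first: starting from that combined region, the cone at (10.5, 16) misses the remaining region (no effect) — 1 connected region; (rotated 65° about Z; rotation is an isometry so areas/perimeters/island counts are preserved). The outline is a single polygon with 16 vertices. Extrusion per mm of travel: 0.6 × 0.12 / (π × 0.875²) = 0.029934. Accumulating E over each segment gives final E = 1.6820.

G0 X-8.97 Y-0.78 Z3.36
G1 X-7.37 Y-5.16 E0.1396
G1 X-3.80 Y-8.16 E0.2792
G1 X0.78 Y-8.97 E0.4184
G1 X5.16 Y-7.37 E0.5580
G1 X8.16 Y-3.80 E0.6976
G1 X8.97 Y0.78 E0.8368
G1 X7.37 Y5.16 E0.9764
G1 X3.80 Y8.16 E1.1160
G1 X0.11 Y8.81 E1.2281
G1 X-0.41 Y8.19 E1.2523
G1 X-1.63 Y7.75 E1.2912
G1 X-2.90 Y7.97 E1.3298
G1 X-3.09 Y8.13 E1.3372
G1 X-5.16 Y7.37 E1.4032
G1 X-8.16 Y3.80 E1.5428
G1 X-8.97 Y-0.78 E1.6820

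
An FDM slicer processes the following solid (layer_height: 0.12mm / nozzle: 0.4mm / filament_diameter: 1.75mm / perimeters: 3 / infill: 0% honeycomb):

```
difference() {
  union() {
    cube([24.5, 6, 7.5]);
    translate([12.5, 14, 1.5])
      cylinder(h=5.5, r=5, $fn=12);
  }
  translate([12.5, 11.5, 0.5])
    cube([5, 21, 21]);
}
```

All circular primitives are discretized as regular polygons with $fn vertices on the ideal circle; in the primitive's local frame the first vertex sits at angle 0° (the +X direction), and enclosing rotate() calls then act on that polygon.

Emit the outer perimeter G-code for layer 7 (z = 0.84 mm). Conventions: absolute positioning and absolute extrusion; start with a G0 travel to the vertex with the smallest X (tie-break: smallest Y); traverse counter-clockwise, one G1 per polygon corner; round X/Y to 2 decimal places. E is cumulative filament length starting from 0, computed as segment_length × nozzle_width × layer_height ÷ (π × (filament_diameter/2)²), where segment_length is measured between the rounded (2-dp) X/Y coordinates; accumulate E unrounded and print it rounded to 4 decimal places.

At z = 0.84 mm: the cube (footprint 24.5×6) is included at this height; the cylinder at (12.5, 14) does not reach this height (z outside [1.5, 7]); Combining (union): only the 24.5×6 cube is present, so the union is just that shape — 1 connected region; the cube at (12.5, 11.5) (footprint 5×21) is included at this height; After the difference (first − rest): starting from that combined region, the 5×21 cube at (12.5, 11.5) misses the remaining region (no effect) — 1 connected region. The outline is a single polygon with 4 vertices. Extrusion per mm of travel: 0.4 × 0.12 / (π × 0.875²) = 0.019956. Accumulating E over each segment gives final E = 1.2173.

G0 X0.00 Y0.00 Z0.84
G1 X24.50 Y0.00 E0.4889
G1 X24.50 Y6.00 E0.6087
G1 X0.00 Y6.00 E1.0976
G1 X0.00 Y0.00 E1.2173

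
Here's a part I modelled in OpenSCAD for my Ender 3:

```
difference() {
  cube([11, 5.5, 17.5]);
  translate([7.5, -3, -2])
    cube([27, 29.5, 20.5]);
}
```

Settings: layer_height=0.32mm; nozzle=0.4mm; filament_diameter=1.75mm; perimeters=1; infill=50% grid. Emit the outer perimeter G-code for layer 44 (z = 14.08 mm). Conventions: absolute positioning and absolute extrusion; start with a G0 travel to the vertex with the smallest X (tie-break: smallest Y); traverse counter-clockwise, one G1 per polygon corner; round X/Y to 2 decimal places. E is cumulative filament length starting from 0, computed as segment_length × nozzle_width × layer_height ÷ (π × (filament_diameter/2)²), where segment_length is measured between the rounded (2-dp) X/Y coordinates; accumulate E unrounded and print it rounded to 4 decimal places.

G0 X0.00 Y0.00 Z14.08
G1 X7.50 Y0.00 E0.3991
G1 X7.50 Y5.50 E0.6918
G1 X0.00 Y5.50 E1.0909
G1 X0.00 Y0.00 E1.3836

At z = 14.08 mm: the cube is present — its section is the full 11×5.5 rectangle; the cube at (7.5, -3) is present — its section is the full 27×29.5 rectangle; Taking the first minus the rest: starting from the 11×5.5 cube, the 27×29.5 cube at (7.5, -3) partially overlaps it — only the 19.25 mm² overlap (of its 796.50 mm²) is removed, clipping the outline — 1 connected region. The outline is a single polygon with 4 vertices. Extrusion per mm of travel: 0.4 × 0.32 / (π × 0.875²) = 0.053216. Accumulating E over each segment gives final E = 1.3836.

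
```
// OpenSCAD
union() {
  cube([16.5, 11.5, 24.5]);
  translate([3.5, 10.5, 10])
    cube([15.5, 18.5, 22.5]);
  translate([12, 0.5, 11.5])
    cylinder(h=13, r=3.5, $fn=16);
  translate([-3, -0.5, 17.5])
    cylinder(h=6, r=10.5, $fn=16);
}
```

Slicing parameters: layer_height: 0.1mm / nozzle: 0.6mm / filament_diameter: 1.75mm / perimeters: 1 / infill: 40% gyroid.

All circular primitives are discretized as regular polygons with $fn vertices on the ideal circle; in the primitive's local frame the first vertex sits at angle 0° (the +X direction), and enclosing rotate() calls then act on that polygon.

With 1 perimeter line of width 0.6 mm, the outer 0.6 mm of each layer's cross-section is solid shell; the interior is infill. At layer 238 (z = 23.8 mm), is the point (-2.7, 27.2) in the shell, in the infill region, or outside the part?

outside

At z = 23.8 mm: the cube (footprint 16.5×11.5) is included at this height; the 15.5×18.5 cube at (3.5, 10.5) contributes its full rectangle; the r=3.5 cylinder at (12, 0.5) contributes a regular 16-gon of circumradius 3.5; the cylinder at (-3, -0.5) is not intersected at this z (z outside [17.5, 23.5]); Taking the union: the regions partially overlap (shared area 35.20 mm²), so overlapping operands fuse into one piece — 1 connected region. Overall, the cross-section is a single solid region. The nearest boundary edge runs (3.50, 11.50)→(3.50, 29.00); distance from the point to it = 6.20 mm. The point is not inside any of the regions above, so it lies outside the cross-section (6.20 mm from the nearest boundary).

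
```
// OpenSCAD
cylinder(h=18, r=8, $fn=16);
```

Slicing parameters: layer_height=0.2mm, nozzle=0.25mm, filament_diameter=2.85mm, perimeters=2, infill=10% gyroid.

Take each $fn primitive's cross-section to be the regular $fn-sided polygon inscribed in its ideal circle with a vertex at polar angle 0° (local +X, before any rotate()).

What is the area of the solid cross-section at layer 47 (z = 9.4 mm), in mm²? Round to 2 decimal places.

At z = 9.4 mm: the cylinder: section is a regular 16-gon, circumradius r=8 (area = (16/2)·8.000²·sin(360°/16) = 195.93 mm²). Overall, the cross-section is a single solid region. Net area = 195.93 mm².

195.93 mm²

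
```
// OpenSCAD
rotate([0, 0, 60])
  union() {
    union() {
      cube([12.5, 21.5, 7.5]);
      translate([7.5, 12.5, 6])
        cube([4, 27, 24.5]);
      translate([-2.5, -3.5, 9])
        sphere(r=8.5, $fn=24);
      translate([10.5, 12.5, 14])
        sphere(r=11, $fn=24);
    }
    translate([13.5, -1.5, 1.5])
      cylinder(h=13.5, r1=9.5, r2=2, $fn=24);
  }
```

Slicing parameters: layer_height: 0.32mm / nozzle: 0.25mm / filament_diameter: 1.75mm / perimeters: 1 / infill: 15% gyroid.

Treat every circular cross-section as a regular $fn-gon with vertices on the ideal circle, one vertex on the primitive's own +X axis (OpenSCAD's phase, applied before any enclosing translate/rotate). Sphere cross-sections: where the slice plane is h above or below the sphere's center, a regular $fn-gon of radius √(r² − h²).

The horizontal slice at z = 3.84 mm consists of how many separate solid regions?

At z = 3.84 mm: the cube (footprint 12.5×21.5) is included at this height; the cube at (7.5, 12.5) is absent (z outside [6, 30.5]); the sphere at (-2.5, -3.5): section is a regular 24-gon, circumradius = √(r²−h²) = √(8.5²−5.16²) = 6.755; the r=11 sphere at (10.5, 12.5) contributes a regular 24-gon of circumradius √(11²−10.16²) = 4.216; Merging all regions: the regions partially overlap (shared area 49.09 mm²), so overlapping operands fuse into one piece — 1 connected region; the cone at (13.5, -1.5): at t=0.173 of its height the radius interpolates to r₁+(r₂−r₁)t = 8.200, giving a regular 24-gon of that circumradius; Taking the union: the regions partially overlap (shared area 33.42 mm²), so overlapping operands fuse into one piece — 1 connected region; (whole slice rotated 60° about Z — lengths, areas and connectivity unchanged). The result has 1 disconnected region.

1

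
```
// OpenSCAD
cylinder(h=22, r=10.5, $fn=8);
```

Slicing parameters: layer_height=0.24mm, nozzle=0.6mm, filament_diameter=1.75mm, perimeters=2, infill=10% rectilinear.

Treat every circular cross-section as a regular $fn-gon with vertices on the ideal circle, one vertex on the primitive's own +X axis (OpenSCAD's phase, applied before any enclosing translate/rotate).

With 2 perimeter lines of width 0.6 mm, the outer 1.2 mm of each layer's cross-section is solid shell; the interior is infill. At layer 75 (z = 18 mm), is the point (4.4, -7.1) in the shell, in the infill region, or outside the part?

infill

At z = 18 mm: the cylinder: section is a regular 8-gon, circumradius r=10.5. Overall, the cross-section is a single solid region. The nearest boundary edge runs (-0.00, -10.50)→(7.42, -7.42); distance from the point to it = 1.46 mm. The point is inside the cross-section and 1.46 mm from the nearest boundary — more than the 1.2 mm shell width (2 × 0.6), so it's in the infill interior.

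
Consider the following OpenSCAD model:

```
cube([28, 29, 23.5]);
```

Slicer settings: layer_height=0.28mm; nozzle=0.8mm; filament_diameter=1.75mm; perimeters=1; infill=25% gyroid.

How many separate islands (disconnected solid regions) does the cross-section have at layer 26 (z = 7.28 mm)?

At z = 7.28 mm: the 28×29 cube contributes its full rectangle. Overall, the cross-section is a single solid region. Island count = 1.

1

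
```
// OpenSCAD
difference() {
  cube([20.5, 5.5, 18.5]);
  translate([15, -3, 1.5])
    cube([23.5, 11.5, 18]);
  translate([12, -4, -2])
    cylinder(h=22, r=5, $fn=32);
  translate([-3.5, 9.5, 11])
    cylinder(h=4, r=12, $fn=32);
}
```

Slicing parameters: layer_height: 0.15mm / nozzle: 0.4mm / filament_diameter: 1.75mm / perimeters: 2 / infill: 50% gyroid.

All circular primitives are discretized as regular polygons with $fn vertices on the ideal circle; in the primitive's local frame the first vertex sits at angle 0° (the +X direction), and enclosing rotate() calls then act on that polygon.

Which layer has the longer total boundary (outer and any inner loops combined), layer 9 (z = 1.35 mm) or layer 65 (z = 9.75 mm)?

layer 9 (z = 1.35 mm)

Layer 9 (z = 1.35): the 20.5×5.5 cube contributes its full rectangle (perimeter 52.00 mm); the cube at (15, -3) does not reach this height (z outside [1.5, 19.5]); the cylinder at (12, -4): section is a regular 32-gon, circumradius r=5 (perimeter = 2·32·5.000·sin(180°/32) = 31.37 mm); the cylinder at (-3.5, 9.5) does not reach this height (z outside [11, 15]); Taking the first minus the rest: starting from the 20.5×5.5 cube, the r=5 cylinder at (12, -4) partially overlaps it — only the 3.99 mm² overlap (of its 78.04 mm²) is removed, clipping the outline — boundary = 52.44 mm. So its perimeter = 52.44 mm. Layer 65 (z = 9.75): the cube (footprint 20.5×5.5) is included at this height (perimeter 52.00 mm); the cube at (15, -3) (footprint 23.5×11.5) is included at this height (perimeter 70.00 mm); the r=5 cylinder at (12, -4) gives a regular 32-gon of circumradius 5 (constant along its height) (perimeter = 2·32·5.000·sin(180°/32) = 31.37 mm); the cylinder at (-3.5, 9.5) is absent (z outside [11, 15]); Subtracting the remaining from the first: starting from the 20.5×5.5 cube, the 23.5×11.5 cube at (15, -3) partially overlaps it — only the 30.25 mm² overlap (of its 270.25 mm²) is removed, clipping the outline; the r=5 cylinder at (12, -4) partially overlaps it — only the 3.99 mm² overlap (of its 78.04 mm²) is removed, clipping the outline — boundary = 41.44 mm. So its perimeter = 41.44 mm. Layer 9 is larger (52.44 vs 41.44 mm).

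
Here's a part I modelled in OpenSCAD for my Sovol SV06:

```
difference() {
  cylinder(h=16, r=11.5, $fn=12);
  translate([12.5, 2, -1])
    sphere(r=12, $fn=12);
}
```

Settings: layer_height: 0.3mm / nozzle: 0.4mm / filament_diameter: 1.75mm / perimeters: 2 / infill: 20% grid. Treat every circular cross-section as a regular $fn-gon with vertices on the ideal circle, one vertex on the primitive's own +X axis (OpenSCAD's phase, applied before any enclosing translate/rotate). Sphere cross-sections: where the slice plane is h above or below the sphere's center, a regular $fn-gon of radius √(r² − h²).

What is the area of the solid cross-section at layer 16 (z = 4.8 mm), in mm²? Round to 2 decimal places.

289.25 mm²

At z = 4.8 mm: the r=11.5 cylinder gives a regular 12-gon of circumradius 11.5 (constant along its height) (area = (12/2)·11.500²·sin(360°/12) = 396.75 mm²); the sphere at (12.5, 2): section is a regular 12-gon, circumradius = √(r²−h²) = √(12²−5.8²) = 10.505 (area = (12/2)·10.505²·sin(360°/12) = 331.08 mm²); After the difference (first − rest): starting from the r=11.5 cylinder (396.75 mm²), the r=12 sphere at (12.5, 2) partially overlaps it — only the 107.50 mm² overlap (of its 331.08 mm²) is removed, clipping the outline — area = 289.25 mm². Overall, the cross-section is a single solid region. Net area = 289.25 mm².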